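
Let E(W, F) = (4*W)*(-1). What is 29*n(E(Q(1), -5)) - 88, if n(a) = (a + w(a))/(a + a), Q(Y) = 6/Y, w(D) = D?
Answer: -59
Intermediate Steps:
E(W, F) = -4*W
n(a) = 1 (n(a) = (a + a)/(a + a) = (2*a)/((2*a)) = (2*a)*(1/(2*a)) = 1)
29*n(E(Q(1), -5)) - 88 = 29*1 - 88 = 29 - 88 = -59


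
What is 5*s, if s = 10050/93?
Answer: 16750/31 ≈ 540.32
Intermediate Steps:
s = 3350/31 (s = 10050*(1/93) = 3350/31 ≈ 108.06)
5*s = 5*(3350/31) = 16750/31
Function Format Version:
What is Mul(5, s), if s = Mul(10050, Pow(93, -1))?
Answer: Rational(16750, 31) ≈ 540.32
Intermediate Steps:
s = Rational(3350, 31) (s = Mul(10050, Rational(1, 93)) = Rational(3350, 31) ≈ 108.06)
Mul(5, s) = Mul(5, Rational(3350, 31)) = Rational(16750, 31)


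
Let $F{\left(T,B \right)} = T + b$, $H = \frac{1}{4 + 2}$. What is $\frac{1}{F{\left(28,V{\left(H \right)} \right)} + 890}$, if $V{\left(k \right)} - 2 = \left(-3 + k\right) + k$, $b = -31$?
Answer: $\frac{1}{887} \approx 0.0011274$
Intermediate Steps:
$H = \frac{1}{6} \approx 0.16667$
$V{\left(k \right)} = -1 + 2 k$ ($V{\left(k \right)} = 2 + \left(\left(-3 + k\right) + k\right) = 2 + \left(-3 + 2 k\right) = -1 + 2 k$)
$F{\left(T,B \right)} = -31 + T$ ($F{\left(T,B \right)} = T - 31 = -31 + T$)
$\frac{1}{F{\left(28,V{\left(H \right)} \right)} + 890} = \frac{1}{\left(-31 + 28\right) + 890} = \frac{1}{-3 + 890} = \frac{1}{887}$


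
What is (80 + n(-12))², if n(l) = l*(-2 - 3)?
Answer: 19600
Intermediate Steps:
n(l) = -5*l (n(l) = l*(-5) = -5*l)
(80 + n(-12))² = (80 - 5*(-12))² = (80 + 60)² = 140² = 19600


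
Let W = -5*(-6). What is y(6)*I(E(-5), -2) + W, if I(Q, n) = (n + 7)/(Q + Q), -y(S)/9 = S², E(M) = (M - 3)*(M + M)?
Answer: 159/8 ≈ 19.875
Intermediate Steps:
E(M) = 2*M*(-3 + M) (E(M) = (-3 + M)*(2*M) = 2*M*(-3 + M))
y(S) = -9*S²
I(Q, n) = (7 + n)/(2*Q) (I(Q, n) = (7 + n)/((2*Q)) = (7 + n)*(1/(2*Q)) = (7 + n)/(2*Q))
W = 30
y(6)*I(E(-5), -2) + W = (-9*6²)*((7 - 2)/(2*((2*(-5)*(-3 - 5))))) + 30 = (-9*36)*((½)*5/(2*(-5)*(-8))) + 30 = -162*5/80 + 30 = -324*1/32 + 30 = -81/8 + 30 = 159/8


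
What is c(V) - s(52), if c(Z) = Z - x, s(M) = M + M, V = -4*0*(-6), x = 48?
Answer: -152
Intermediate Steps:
V = 0 (V = 0*(-6) = 0)
s(M) = 2*M
c(Z) = -48 + Z (c(Z) = Z - 1*48 = Z - 48 = -48 + Z)
c(V) - s(52) = (-48 + 0) - 2*52 = -48 - 1*104 = -48 - 104 = -152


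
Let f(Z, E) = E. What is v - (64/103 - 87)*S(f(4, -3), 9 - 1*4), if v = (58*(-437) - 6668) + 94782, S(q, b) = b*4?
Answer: 6643044/103 ≈ 64496.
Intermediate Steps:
S(q, b) = 4*b
v = 62768 (v = (-25346 - 6668) + 94782 = -32014 + 94782 = 62768)
v - (64/103 - 87)*S(f(4, -3), 9 - 1*4) = 62768 - (64/103 - 87)*4*(9 - 1*4) = 62768 - (64*(1/103) - 87)*4*(9 - 4) = 62768 - (64/103 - 87)*4*5 = 62768 - (-8897)*20/103 = 62768 - 1*(-177940/103) = 62768 + 177940/103 = 6643044/103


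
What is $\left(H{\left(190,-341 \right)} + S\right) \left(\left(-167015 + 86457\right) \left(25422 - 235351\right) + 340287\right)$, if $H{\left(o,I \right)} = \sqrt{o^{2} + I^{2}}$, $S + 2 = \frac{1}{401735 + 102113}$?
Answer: $- \frac{17041936975147955}{503848} + 16911800669 \sqrt{152381} \approx 6.5679 \cdot 10^{12}$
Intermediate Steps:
$S = - \frac{1007695}{503848}$ ($S = -2 + \frac{1}{401735 + 102113} = -2 + \frac{1}{503848} = - \frac{1007695}{503848} \approx -2.0$)
$H{\left(o,I \right)} = \sqrt{I^{2} + o^{2}}$
$\left(H{\left(190,-341 \right)} + S\right) \left(\left(-167015 + 86457\right) \left(25422 - 235351\right) + 340287\right) = \left(\sqrt{\left(-341\right)^{2} + 190^{2}} - \frac{1007695}{503848}\right) \left(\left(-167015 + 86457\right) \left(25422 - 235351\right) + 340287\right) = \left(\sqrt{116281 + 36100} - \frac{1007695}{503848}\right) \left(\left(-80558\right) \left(-209929\right) + 340287\right) = \left(\sqrt{152381} - \frac{1007695}{503848}\right) \left(16911460382 + 340287\right) = \left(- \frac{1007695}{503848} + \sqrt{152381}\right) 16911800669 = - \frac{17041936975147955}{503848} + 16911800669 \sqrt{152381}$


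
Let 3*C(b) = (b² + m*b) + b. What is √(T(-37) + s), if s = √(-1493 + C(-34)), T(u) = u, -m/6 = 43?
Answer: √(-37 + 19*√5) ≈ 2.3421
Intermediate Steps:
m = -258 (m = -6*43 = -258)
C(b) = -257*b/3 + b²/3 (C(b) = ((b² - 258*b) + b)/3 = (b² - 257*b)/3 = -257*b/3 + b²/3)
s = 19*√5 (s = √(-1493 + (⅓)*(-34)*(-257 - 34)) = √(-1493 + (⅓)*(-34)*(-291)) = √(-1493 + 3298) = √1805 = 19*√5 ≈ 42.485)
√(T(-37) + s) = √(-37 + 19*√5)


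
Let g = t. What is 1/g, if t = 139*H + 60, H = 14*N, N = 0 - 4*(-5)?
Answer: 1/38980 ≈ 2.5654e-5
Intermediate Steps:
N = 20 (N = 0 + 20 = 20)
H = 280 (H = 14*20 = 280)
t = 38980 (t = 139*280 + 60 = 38920 + 60 = 38980)
g = 38980
1/g = 1/38980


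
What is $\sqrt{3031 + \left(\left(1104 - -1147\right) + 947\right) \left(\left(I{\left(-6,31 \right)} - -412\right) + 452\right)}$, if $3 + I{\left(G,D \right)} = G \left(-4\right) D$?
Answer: $\sqrt{5135821} \approx 2266.2$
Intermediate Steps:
$I{\left(G,D \right)} = -3 - 4 D G$ ($I{\left(G,D \right)} = -3 + G \left(-4\right) D = -3 + - 4 G D = -3 - 4 D G$)
$\sqrt{3031 + \left(\left(1104 - -1147\right) + 947\right) \left(\left(I{\left(-6,31 \right)} - -412\right) + 452\right)} = \sqrt{3031 + \left(\left(1104 - -1147\right) + 947\right) \left(\left(\left(-3 - 124 \left(-6\right)\right) - -412\right) + 452\right)} = \sqrt{3031 + \left(\left(1104 + 1147\right) + 947\right) \left(\left(\left(-3 + 744\right) + 412\right) + 452\right)} = \sqrt{3031 + \left(2251 + 947\right) \left(\left(741 + 412\right) + 452\right)} = \sqrt{3031 + 3198 \left(1153 + 452\right)} = \sqrt{3031 + 3198 \cdot 1605} = \sqrt{3031 + 5132790} = \sqrt{5135821}$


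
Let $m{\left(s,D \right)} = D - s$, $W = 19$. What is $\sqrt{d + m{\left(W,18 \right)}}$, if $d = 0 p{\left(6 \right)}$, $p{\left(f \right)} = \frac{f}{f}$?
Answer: $i \approx 1.0 i$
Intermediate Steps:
$p{\left(f \right)} = 1$
$d = 0$ ($d = 0 \cdot 1 = 0$)
$\sqrt{d + m{\left(W,18 \right)}} = \sqrt{0 + \left(18 - 19\right)} = \sqrt{0 - 1} = \sqrt{-1} = i$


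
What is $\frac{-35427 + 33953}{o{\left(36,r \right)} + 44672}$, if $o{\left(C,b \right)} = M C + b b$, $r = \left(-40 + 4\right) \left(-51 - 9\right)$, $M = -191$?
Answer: $- \frac{737}{2351698} \approx -0.00031339$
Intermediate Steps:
$r = 2160$ ($r = \left(-36\right) \left(-60\right) = 2160$)
$o{\left(C,b \right)} = b^{2} - 191 C$ ($o{\left(C,b \right)} = - 191 C + b b = - 191 C + b^{2} = b^{2} - 191 C$)
$\frac{-35427 + 33953}{o{\left(36,r \right)} + 44672} = \frac{-35427 + 33953}{\left(2160^{2} - 6876\right) + 44672} = - \frac{1474}{\left(4665600 - 6876\right) + 44672} = - \frac{1474}{4658724 + 44672} = - \frac{1474}{4703396} = \left(-1474\right) \frac{1}{4703396} = - \frac{737}{2351698}$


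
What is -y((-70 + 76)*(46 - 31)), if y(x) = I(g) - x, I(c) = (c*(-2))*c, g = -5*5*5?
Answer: 31340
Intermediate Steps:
g = -125 (g = -25*5 = -125)
I(c) = -2*c**2 (I(c) = (-2*c)*c = -2*c**2)
y(x) = -31250 - x (y(x) = -2*(-125)**2 - x = -2*15625 - x = -31250 - x)
-y((-70 + 76)*(46 - 31)) = -(-31250 - (-70 + 76)*(46 - 31)) = -(-31250 - 6*15) = -(-31250 - 1*90) = -(-31250 - 90) = -1*(-31340) = 31340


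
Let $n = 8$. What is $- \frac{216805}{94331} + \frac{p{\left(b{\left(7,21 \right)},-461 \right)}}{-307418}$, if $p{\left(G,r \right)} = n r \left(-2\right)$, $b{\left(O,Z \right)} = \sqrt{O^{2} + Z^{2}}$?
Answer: $- \frac{33672772473}{14499523679} \approx -2.3223$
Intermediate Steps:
$p{\left(G,r \right)} = - 16 r$ ($p{\left(G,r \right)} = 8 r \left(-2\right) = - 16 r$)
$- \frac{216805}{94331} + \frac{p{\left(b{\left(7,21 \right)},-461 \right)}}{-307418} = - \frac{216805}{94331} + \frac{\left(-16\right) \left(-461\right)}{-307418} = \left(-216805\right) \frac{1}{94331} + 7376 \left(- \frac{1}{307418}\right) = - \frac{216805}{94331} - \frac{3688}{153709} = - \frac{33672772473}{14499523679}$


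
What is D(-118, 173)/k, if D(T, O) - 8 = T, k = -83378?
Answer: 55/41689 ≈ 0.0013193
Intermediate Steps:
D(T, O) = 8 + T
D(-118, 173)/k = (8 - 118)/(-83378) = -110*(-1/83378) = 55/41689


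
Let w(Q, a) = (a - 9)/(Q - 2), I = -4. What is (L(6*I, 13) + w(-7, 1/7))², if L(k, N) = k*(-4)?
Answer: 37332100/3969 ≈ 9405.9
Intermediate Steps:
L(k, N) = -4*k
w(Q, a) = (-9 + a)/(-2 + Q)
(L(6*I, 13) + w(-7, 1/7))² = (-24*(-4) + (-9 + 1/7)/(-2 - 7))² = (-4*(-24) + (-9 + ⅐)/(-9))² = (96 - ⅑*(-62/7))² = (96 + 62/63)² = (6110/63)² = 37332100/3969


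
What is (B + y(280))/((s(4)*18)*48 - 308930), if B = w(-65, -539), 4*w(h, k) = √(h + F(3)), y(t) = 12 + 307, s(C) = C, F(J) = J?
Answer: -319/305474 - I*√62/1221896 ≈ -0.0010443 - 6.4441e-6*I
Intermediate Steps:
y(t) = 319
w(h, k) = √(3 + h)/4 (w(h, k) = √(h + 3)/4 = √(3 + h)/4)
B = I*√62/4 (B = √(3 - 65)/4 = √(-62)/4 = (I*√62)/4 = I*√62/4 ≈ 1.9685*I)
(B + y(280))/((s(4)*18)*48 - 308930) = (I*√62/4 + 319)/((4*18)*48 - 308930) = (319 + I*√62/4)/(72*48 - 308930) = (319 + I*√62/4)/(3456 - 308930) = (319 + I*√62/4)/(-305474) = (319 + I*√62/4)*(-1/305474) = -319/305474 - I*√62/1221896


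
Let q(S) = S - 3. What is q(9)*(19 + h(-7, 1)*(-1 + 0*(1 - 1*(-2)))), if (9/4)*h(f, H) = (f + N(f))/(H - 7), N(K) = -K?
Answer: 114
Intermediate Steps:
h(f, H) = 0 (h(f, H) = 4*((f - f)/(H - 7))/9 = 4*(0/(-7 + H))/9 = (4/9)*0 = 0)
q(S) = -3 + S
q(9)*(19 + h(-7, 1)*(-1 + 0*(1 - 1*(-2)))) = (-3 + 9)*(19 + 0*(-1 + 0*(1 - 1*(-2)))) = 6*(19 + 0*(-1 + 0*(1 + 2))) = 6*(19 + 0*(-1 + 0*3)) = 6*(19 + 0*(-1 + 0)) = 6*(19 + 0*(-1)) = 6*(19 + 0) = 6*19 = 114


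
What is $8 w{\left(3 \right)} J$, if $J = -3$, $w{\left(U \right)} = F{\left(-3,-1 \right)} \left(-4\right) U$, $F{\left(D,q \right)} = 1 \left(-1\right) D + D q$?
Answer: $1728$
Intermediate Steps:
$F{\left(D,q \right)} = - D + D q$
$w{\left(U \right)} = - 24 U$ ($w{\left(U \right)} = - 3 \left(-1 - 1\right) \left(-4\right) U = \left(-3\right) \left(-2\right) \left(-4\right) U = 6 \left(-4\right) U = - 24 U$)
$8 w{\left(3 \right)} J = 8 \left(\left(-24\right) 3\right) \left(-3\right) = 8 \left(-72\right) \left(-3\right) = \left(-576\right) \left(-3\right) = 1728$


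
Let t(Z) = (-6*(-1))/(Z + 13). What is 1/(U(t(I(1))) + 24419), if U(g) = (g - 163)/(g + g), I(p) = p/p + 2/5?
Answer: 10/242239 ≈ 4.1282e-5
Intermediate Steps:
I(p) = 7/5 (I(p) = 1 + 2*(1/5) = 1 + 2/5 = 7/5)
t(Z) = 6/(13 + Z)
U(g) = (-163 + g)/(2*g) (U(g) = (-163 + g)/((2*g)) = (-163 + g)*(1/(2*g)) = (-163 + g)/(2*g))
1/(U(t(I(1))) + 24419) = 1/((-163 + 6/(13 + 7/5))/(2*((6/(13 + 7/5)))) + 24419) = 1/((-163 + 6/(72/5))/(2*((6/(72/5)))) + 24419) = 1/((-163 + 6*(5/72))/(2*((6*(5/72)))) + 24419) = 1/((-163 + 5/12)/(2*(5/12)) + 24419) = 1/((1/2)*(12/5)*(-1951/12) + 24419) = 1/(-1951/10 + 24419) = 1/(242239/10) = 10/242239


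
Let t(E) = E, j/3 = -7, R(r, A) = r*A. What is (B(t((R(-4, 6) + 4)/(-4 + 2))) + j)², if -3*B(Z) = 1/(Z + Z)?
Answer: 1590121/3600 ≈ 441.70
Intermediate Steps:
R(r, A) = A*r
j = -21 (j = 3*(-7) = -21)
B(Z) = -1/(6*Z) (B(Z) = -1/(3*(Z + Z)) = -1/(2*Z)/3 = -1/(6*Z))
(B(t((R(-4, 6) + 4)/(-4 + 2))) + j)² = (-(-4 + 2)/(6*(-4) + 4)/6 - 21)² = (-(-2/(-24 + 4))/6 - 21)² = (-1/(6*((-20*(-½)))) - 21)² = (-⅙/10 - 21)² = (-⅙*⅒ - 21)² = (-1/60 - 21)² = (-1261/60)² = 1590121/3600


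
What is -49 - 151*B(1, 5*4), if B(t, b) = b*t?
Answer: -3069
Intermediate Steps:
-49 - 151*B(1, 5*4) = -49 - 151*5*4 = -49 - 3020 = -3069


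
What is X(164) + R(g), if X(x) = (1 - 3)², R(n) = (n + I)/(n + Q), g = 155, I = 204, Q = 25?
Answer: 1079/180 ≈ 5.9944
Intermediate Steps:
R(n) = (204 + n)/(25 + n) (R(n) = (n + 204)/(n + 25) = (204 + n)/(25 + n))
X(x) = 4 (X(x) = (-2)² = 4)
X(164) + R(g) = 4 + (204 + 155)/(25 + 155) = 4 + 359/180 = 1079/180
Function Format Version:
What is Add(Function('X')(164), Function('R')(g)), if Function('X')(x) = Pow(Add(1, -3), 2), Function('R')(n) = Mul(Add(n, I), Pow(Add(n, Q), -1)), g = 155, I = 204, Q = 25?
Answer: Rational(1079, 180) ≈ 5.9944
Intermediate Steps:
Function('R')(n) = Mul(Pow(Add(25, n), -1), Add(204, n)) (Function('R')(n) = Mul(Add(n, 204), Pow(Add(n, 25), -1)) = Mul(Add(204, n), Pow(Add(25, n), -1)) = Mul(Pow(Add(25, n), -1), Add(204, n)))
Function('X')(x) = 4 (Function('X')(x) = Pow(-2, 2) = 4)
Add(Function('X')(164), Function('R')(g)) = Add(4, Mul(Pow(Add(25, 155), -1), Add(204, 155))) = Add(4, Mul(Pow(180, -1), 359)) = Add(4, Mul(Rational(1, 180), 359)) = Add(4, Rational(359, 180)) = Rational(1079, 180)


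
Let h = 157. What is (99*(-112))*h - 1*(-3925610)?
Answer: 2184794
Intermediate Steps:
(99*(-112))*h - 1*(-3925610) = (99*(-112))*157 - 1*(-3925610) = -11088*157 + 3925610 = -1740816 + 3925610 = 2184794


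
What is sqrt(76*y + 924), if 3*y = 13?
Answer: 4*sqrt(705)/3 ≈ 35.402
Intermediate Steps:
y = 13/3 (y = (1/3)*13 = 13/3 ≈ 4.3333)
sqrt(76*y + 924) = sqrt(76*(13/3) + 924) = sqrt(988/3 + 924) = sqrt(3760/3) = 4*sqrt(705)/3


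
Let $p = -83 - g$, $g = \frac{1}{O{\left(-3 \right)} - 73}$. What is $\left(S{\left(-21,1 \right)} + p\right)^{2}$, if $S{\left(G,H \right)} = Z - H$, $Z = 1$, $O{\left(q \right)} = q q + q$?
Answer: $\frac{30913600}{4489} \approx 6886.5$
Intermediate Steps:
$O{\left(q \right)} = q + q^{2}$ ($O{\left(q \right)} = q^{2} + q = q + q^{2}$)
$g = - \frac{1}{67}$ ($g = \frac{1}{- 3 \left(1 - 3\right) - 73} = \frac{1}{\left(-3\right) \left(-2\right) - 73} = \frac{1}{6 - 73} = \frac{1}{-67} = - \frac{1}{67} \approx -0.014925$)
$p = - \frac{5560}{67}$ ($p = -83 - - \frac{1}{67} = -83 + \frac{1}{67} = - \frac{5560}{67} \approx -82.985$)
$S{\left(G,H \right)} = 1 - H$
$\left(S{\left(-21,1 \right)} + p\right)^{2} = \left(\left(1 - 1\right) - \frac{5560}{67}\right)^{2} = \left(0 - \frac{5560}{67}\right)^{2} = \left(- \frac{5560}{67}\right)^{2} = \frac{30913600}{4489}$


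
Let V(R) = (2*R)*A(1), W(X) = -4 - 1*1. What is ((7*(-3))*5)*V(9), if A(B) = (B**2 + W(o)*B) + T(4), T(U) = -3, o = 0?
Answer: 13230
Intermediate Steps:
W(X) = -5 (W(X) = -4 - 1 = -5)
A(B) = -3 + B**2 - 5*B (A(B) = (B**2 - 5*B) - 3 = -3 + B**2 - 5*B)
V(R) = -14*R (V(R) = (2*R)*(-3 + 1**2 - 5*1) = (2*R)*(-3 + 1 - 5) = (2*R)*(-7) = -14*R)
((7*(-3))*5)*V(9) = ((7*(-3))*5)*(-14*9) = -21*5*(-126) = -105*(-126) = 13230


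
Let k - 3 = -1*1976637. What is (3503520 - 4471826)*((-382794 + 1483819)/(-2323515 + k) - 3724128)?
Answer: 15506748969179101682/4300149 ≈ 3.6061e+12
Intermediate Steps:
k = -1976634 (k = 3 - 1*1976637 = 3 - 1976637 = -1976634)
(3503520 - 4471826)*((-382794 + 1483819)/(-2323515 + k) - 3724128) = (3503520 - 4471826)*((-382794 + 1483819)/(-2323515 - 1976634) - 3724128) = -968306*(1101025/(-4300149) - 3724128) = -968306*(1101025*(-1/4300149) - 3724128) = -968306*(-1101025/4300149 - 3724128) = -968306*(-16014306396097/4300149) = 15506748969179101682/4300149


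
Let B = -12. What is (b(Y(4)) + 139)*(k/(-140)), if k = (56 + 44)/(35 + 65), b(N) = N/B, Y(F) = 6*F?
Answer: -137/140 ≈ -0.97857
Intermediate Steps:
b(N) = -N/12 (b(N) = N/(-12) = N*(-1/12) = -N/12)
k = 1 (k = 100/100 = 100*(1/100) = 1)
(b(Y(4)) + 139)*(k/(-140)) = (-4/2 + 139)*(1/(-140)) = (-1/12*24 + 139)*(1*(-1/140)) = (-2 + 139)*(-1/140) = 137*(-1/140) = -137/140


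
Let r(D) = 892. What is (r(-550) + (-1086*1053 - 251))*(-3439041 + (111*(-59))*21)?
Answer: 4087722654690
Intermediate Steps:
(r(-550) + (-1086*1053 - 251))*(-3439041 + (111*(-59))*21) = (892 + (-1086*1053 - 251))*(-3439041 + (111*(-59))*21) = (892 + (-1143558 - 251))*(-3439041 - 6549*21) = (892 - 1143809)*(-3439041 - 137529) = -1142917*(-3576570) = 4087722654690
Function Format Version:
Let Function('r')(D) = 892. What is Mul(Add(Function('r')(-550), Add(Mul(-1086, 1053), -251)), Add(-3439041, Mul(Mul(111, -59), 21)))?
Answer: 4087722654690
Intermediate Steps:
Mul(Add(Function('r')(-550), Add(Mul(-1086, 1053), -251)), Add(-3439041, Mul(Mul(111, -59), 21))) = Mul(Add(892, Add(Mul(-1086, 1053), -251)), Add(-3439041, Mul(Mul(111, -59), 21))) = Mul(Add(892, Add(-1143558, -251)), Add(-3439041, Mul(-6549, 21))) = Mul(Add(892, -1143809), Add(-3439041, -137529)) = Mul(-1142917, -3576570) = 4087722654690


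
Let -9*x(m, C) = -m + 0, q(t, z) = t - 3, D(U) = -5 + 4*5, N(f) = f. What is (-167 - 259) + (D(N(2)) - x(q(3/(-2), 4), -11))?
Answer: -821/2 ≈ -410.50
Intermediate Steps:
D(U) = 15 (D(U) = -5 + 20 = 15)
q(t, z) = -3 + t
x(m, C) = m/9 (x(m, C) = -(-m + 0)/9 = -(-1)*m/9 = m/9)
(-167 - 259) + (D(N(2)) - x(q(3/(-2), 4), -11)) = (-167 - 259) + (15 - (-3 + 3/(-2))/9) = -426 + (15 - (-3 + 3*(-1/2))/9) = -426 + (15 - (-3 - 3/2)/9) = -426 + (15 - (-9)/(9*2)) = -426 + (15 - 1*(-1/2)) = -426 + (15 + 1/2) = -426 + 31/2 = -821/2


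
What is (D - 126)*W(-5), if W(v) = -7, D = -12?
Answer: 966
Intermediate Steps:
(D - 126)*W(-5) = (-12 - 126)*(-7) = -138*(-7) = 966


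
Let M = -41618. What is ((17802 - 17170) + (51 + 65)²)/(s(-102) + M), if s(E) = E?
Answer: -1761/5215 ≈ -0.33768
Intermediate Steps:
((17802 - 17170) + (51 + 65)²)/(s(-102) + M) = ((17802 - 17170) + (51 + 65)²)/(-102 - 41618) = (632 + 116²)/(-41720) = (632 + 13456)*(-1/41720) = 14088*(-1/41720) = -1761/5215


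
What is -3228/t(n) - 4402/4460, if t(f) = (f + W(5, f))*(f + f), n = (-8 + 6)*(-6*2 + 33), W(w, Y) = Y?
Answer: -947029/655620 ≈ -1.4445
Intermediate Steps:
n = -42 (n = -2*(-12 + 33) = -2*21 = -42)
t(f) = 4*f**2 (t(f) = (f + f)*(f + f) = (2*f)*(2*f) = 4*f**2)
-3228/t(n) - 4402/4460 = -3228/(4*(-42)**2) - 4402/4460 = -3228/(4*1764) - 4402*1/4460 = -3228/7056 - 2201/2230 = -3228*1/7056 - 2201/2230 = -269/588 - 2201/2230 = -947029/655620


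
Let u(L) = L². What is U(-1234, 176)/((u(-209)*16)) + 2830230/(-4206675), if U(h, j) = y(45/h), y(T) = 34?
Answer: -5993616361/8909176760 ≈ -0.67275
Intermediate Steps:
U(h, j) = 34
U(-1234, 176)/((u(-209)*16)) + 2830230/(-4206675) = 34/(((-209)²*16)) + 2830230/(-4206675) = 34/((43681*16)) + 2830230*(-1/4206675) = 34/698896 - 188682/280445 = 34*(1/698896) - 188682/280445 = 17/349448 - 188682/280445 = -5993616361/8909176760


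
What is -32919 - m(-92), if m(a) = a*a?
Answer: -41383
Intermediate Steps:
m(a) = a²
-32919 - m(-92) = -32919 - 1*(-92)² = -32919 - 1*8464 = -32919 - 8464 = -41383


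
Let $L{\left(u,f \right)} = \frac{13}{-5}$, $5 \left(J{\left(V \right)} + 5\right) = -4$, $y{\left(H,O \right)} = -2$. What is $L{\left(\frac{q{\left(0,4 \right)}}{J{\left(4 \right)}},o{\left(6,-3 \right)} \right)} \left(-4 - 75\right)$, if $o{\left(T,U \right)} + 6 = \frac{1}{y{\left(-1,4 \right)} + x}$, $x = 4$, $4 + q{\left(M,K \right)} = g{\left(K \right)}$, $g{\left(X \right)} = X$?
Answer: $\frac{1027}{5} \approx 205.4$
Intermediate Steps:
$q{\left(M,K \right)} = -4 + K$
$J{\left(V \right)} = - \frac{29}{5}$ ($J{\left(V \right)} = -5 + \frac{1}{5} \left(-4\right) = -5 - \frac{4}{5} = - \frac{29}{5}$)
$o{\left(T,U \right)} = - \frac{11}{2}$ ($o{\left(T,U \right)} = -6 + \frac{1}{-2 + 4} = -6 + \frac{1}{2} = - \frac{11}{2}$)
$L{\left(u,f \right)} = - \frac{13}{5}$ ($L{\left(u,f \right)} = 13 \left(- \frac{1}{5}\right) = - \frac{13}{5}$)
$L{\left(\frac{q{\left(0,4 \right)}}{J{\left(4 \right)}},o{\left(6,-3 \right)} \right)} \left(-4 - 75\right) = - \frac{13 \left(-4 - 75\right)}{5} = \left(- \frac{13}{5}\right) \left(-79\right) = \frac{1027}{5}$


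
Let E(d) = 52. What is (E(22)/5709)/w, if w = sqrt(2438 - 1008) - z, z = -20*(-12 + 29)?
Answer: 1768/65179653 - 26*sqrt(1430)/325898265 ≈ 2.4108e-5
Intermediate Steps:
z = -340 (z = -20*17 = -340)
w = 340 + sqrt(1430) (w = sqrt(2438 - 1008) - 1*(-340) = sqrt(1430) + 340 = 340 + sqrt(1430) ≈ 377.82)
(E(22)/5709)/w = (52/5709)/(340 + sqrt(1430)) = (52*(1/5709))/(340 + sqrt(1430)) = 52/(5709*(340 + sqrt(1430)))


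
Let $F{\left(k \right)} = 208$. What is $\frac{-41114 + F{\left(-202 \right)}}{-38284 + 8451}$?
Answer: $\frac{40906}{29833} \approx 1.3712$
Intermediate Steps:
$\frac{-41114 + F{\left(-202 \right)}}{-38284 + 8451} = \frac{-41114 + 208}{-38284 + 8451} = - \frac{40906}{-29833} = \left(-40906\right) \left(- \frac{1}{29833}\right) = \frac{40906}{29833}$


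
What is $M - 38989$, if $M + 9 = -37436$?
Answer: $-76434$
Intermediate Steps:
$M = -37445$ ($M = -9 - 37436 = -37445$)
$M - 38989 = -37445 - 38989 = -76434$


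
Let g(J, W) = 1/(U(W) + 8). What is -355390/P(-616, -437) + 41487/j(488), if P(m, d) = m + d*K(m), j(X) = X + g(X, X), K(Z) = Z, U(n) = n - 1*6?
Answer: 127971450445/1529099088 ≈ 83.691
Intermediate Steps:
U(n) = -6 + n (U(n) = n - 6 = -6 + n)
g(J, W) = 1/(2 + W) (g(J, W) = 1/((-6 + W) + 8) = 1/(2 + W))
j(X) = X + 1/(2 + X)
P(m, d) = m + d*m
-355390/P(-616, -437) + 41487/j(488) = -355390*(-1/(616*(1 - 437))) + 41487/(((1 + 488*(2 + 488))/(2 + 488))) = -355390/((-616*(-436))) + 41487/(((1 + 488*490)/490)) = -355390/268576 + 41487/(((1 + 239120)/490)) = -355390*1/268576 + 41487/(((1/490)*239121)) = -25385/19184 + 41487/(239121/490) = -25385/19184 + 41487*(490/239121) = -25385/19184 + 6776210/79707 = 127971450445/1529099088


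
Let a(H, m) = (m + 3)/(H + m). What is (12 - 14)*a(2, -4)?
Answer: -1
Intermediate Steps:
a(H, m) = (3 + m)/(H + m)
(12 - 14)*a(2, -4) = (12 - 14)*((3 - 4)/(2 - 4)) = -2*(-1)/(-2) = -(-1)*(-1) = -2*½ = -1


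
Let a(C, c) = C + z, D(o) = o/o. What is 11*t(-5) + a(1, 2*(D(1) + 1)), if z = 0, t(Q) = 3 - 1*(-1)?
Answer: 45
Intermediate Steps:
t(Q) = 4 (t(Q) = 3 + 1 = 4)
D(o) = 1
a(C, c) = C (a(C, c) = C + 0 = C)
11*t(-5) + a(1, 2*(D(1) + 1)) = 11*4 + 1 = 44 + 1 = 45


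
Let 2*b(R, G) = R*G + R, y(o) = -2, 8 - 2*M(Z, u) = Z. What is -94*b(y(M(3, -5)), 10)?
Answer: 1034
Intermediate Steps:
M(Z, u) = 4 - Z/2
b(R, G) = R/2 + G*R/2 (b(R, G) = (R*G + R)/2 = (G*R + R)/2 = (R + G*R)/2 = R/2 + G*R/2)
-94*b(y(M(3, -5)), 10) = -47*(-2)*(1 + 10) = -47*(-2)*11 = -94*(-11) = 1034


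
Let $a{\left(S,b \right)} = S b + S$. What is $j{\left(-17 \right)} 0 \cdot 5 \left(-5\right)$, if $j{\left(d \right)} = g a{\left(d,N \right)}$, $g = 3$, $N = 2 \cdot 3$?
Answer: $0$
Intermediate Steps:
$N = 6$
$a{\left(S,b \right)} = S + S b$
$j{\left(d \right)} = 21 d$ ($j{\left(d \right)} = 3 d \left(1 + 6\right) = 3 d 7 = 3 \cdot 7 d = 21 d$)
$j{\left(-17 \right)} 0 \cdot 5 \left(-5\right) = 21 \left(-17\right) 0 \cdot 5 \left(-5\right) = - 357 \cdot 0 \left(-5\right) = \left(-357\right) 0 = 0$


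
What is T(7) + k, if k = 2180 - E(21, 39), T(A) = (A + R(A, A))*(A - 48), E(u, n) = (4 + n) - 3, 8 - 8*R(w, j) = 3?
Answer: 14619/8 ≈ 1827.4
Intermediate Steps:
R(w, j) = 5/8 (R(w, j) = 1 - ⅛*3 = 1 - 3/8 = 5/8)
E(u, n) = 1 + n
T(A) = (-48 + A)*(5/8 + A) (T(A) = (A + 5/8)*(A - 48) = (5/8 + A)*(-48 + A) = (-48 + A)*(5/8 + A))
k = 2140 (k = 2180 - (1 + 39) = 2180 - 1*40 = 2180 - 40 = 2140)
T(7) + k = (-30 + 7² - 379/8*7) + 2140 = (-30 + 49 - 2653/8) + 2140 = -2501/8 + 2140 = 14619/8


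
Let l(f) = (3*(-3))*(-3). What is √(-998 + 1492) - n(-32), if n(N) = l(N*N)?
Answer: -27 + √494 ≈ -4.7739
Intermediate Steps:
l(f) = 27 (l(f) = -9*(-3) = 27)
n(N) = 27
√(-998 + 1492) - n(-32) = √(-998 + 1492) - 1*27 = √494 - 27 = -27 + √494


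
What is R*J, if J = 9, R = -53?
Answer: -477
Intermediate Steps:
R*J = -53*9 = -477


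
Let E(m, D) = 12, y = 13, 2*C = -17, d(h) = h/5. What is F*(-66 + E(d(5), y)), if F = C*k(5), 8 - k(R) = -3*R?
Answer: 10557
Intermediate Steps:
k(R) = 8 + 3*R (k(R) = 8 - (-3)*R = 8 + 3*R)
d(h) = h/5 (d(h) = h*(⅕) = h/5)
C = -17/2 (C = (½)*(-17) = -17/2 ≈ -8.5000)
F = -391/2 (F = -17*(8 + 3*5)/2 = -17*(8 + 15)/2 = -17/2*23 = -391/2 ≈ -195.50)
F*(-66 + E(d(5), y)) = -391*(-66 + 12)/2 = -391/2*(-54) = 10557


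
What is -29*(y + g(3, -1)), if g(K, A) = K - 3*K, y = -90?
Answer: 2784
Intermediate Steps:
g(K, A) = -2*K
-29*(y + g(3, -1)) = -29*(-90 - 2*3) = -29*(-90 - 6) = -29*(-96) = 2784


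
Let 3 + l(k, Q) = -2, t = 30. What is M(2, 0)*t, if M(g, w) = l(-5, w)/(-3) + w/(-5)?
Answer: 50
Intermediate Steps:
l(k, Q) = -5 (l(k, Q) = -3 - 2 = -5)
M(g, w) = 5/3 - w/5 (M(g, w) = -5/(-3) + w/(-5) = -5*(-⅓) + w*(-⅕) = 5/3 - w/5)
M(2, 0)*t = (5/3 - ⅕*0)*30 = (5/3 + 0)*30 = (5/3)*30 = 50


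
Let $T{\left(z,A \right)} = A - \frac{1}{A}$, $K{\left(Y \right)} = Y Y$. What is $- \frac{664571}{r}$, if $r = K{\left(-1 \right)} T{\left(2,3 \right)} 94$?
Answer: $- \frac{1993713}{752} \approx -2651.2$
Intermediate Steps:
$K{\left(Y \right)} = Y^{2}$
$r = \frac{752}{3}$ ($r = \left(-1\right)^{2} \left(3 - \frac{1}{3}\right) 94 = 1 \left(3 - \frac{1}{3}\right) 94 = 1 \cdot \frac{8}{3} \cdot 94 = \frac{8}{3} \cdot 94 = \frac{752}{3} \approx 250.67$)
$- \frac{664571}{r} = - \frac{664571}{\frac{752}{3}} = \left(-664571\right) \frac{3}{752} = - \frac{1993713}{752}$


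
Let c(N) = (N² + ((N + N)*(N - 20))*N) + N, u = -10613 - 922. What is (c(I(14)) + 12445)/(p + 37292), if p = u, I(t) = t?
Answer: 10303/25757 ≈ 0.40001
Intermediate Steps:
u = -11535
p = -11535
c(N) = N + N² + 2*N²*(-20 + N) (c(N) = (N² + ((2*N)*(-20 + N))*N) + N = (N² + (2*N*(-20 + N))*N) + N = (N² + 2*N²*(-20 + N)) + N = N + N² + 2*N²*(-20 + N))
(c(I(14)) + 12445)/(p + 37292) = (14*(1 - 39*14 + 2*14²) + 12445)/(-11535 + 37292) = (14*(1 - 546 + 2*196) + 12445)/25757 = (14*(1 - 546 + 392) + 12445)*(1/25757) = (14*(-153) + 12445)*(1/25757) = (-2142 + 12445)*(1/25757) = 10303*(1/25757) = 10303/25757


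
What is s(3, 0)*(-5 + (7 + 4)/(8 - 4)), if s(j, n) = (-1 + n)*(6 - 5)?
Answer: 9/4 ≈ 2.2500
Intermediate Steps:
s(j, n) = -1 + n (s(j, n) = (-1 + n)*1 = -1 + n)
s(3, 0)*(-5 + (7 + 4)/(8 - 4)) = (-1 + 0)*(-5 + (7 + 4)/(8 - 4)) = -(-5 + 11/4) = -1*(-9/4) = 9/4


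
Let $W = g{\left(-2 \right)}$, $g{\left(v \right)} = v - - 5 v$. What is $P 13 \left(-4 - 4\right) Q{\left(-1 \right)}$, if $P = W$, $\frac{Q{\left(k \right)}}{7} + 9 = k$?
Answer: $-87360$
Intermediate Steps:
$Q{\left(k \right)} = -63 + 7 k$
$g{\left(v \right)} = 6 v$ ($g{\left(v \right)} = v + 5 v = 6 v$)
$W = -12$ ($W = 6 \left(-2\right) = -12$)
$P = -12$
$P 13 \left(-4 - 4\right) Q{\left(-1 \right)} = \left(-12\right) 13 \left(-4 - 4\right) \left(-63 + 7 \left(-1\right)\right) = - 156 \left(- 8 \left(-63 - 7\right)\right) = - 156 \left(\left(-8\right) \left(-70\right)\right) = \left(-156\right) 560 = -87360$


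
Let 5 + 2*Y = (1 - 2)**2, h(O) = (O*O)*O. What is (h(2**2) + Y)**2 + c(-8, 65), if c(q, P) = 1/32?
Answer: 123009/32 ≈ 3844.0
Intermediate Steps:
c(q, P) = 1/32
h(O) = O**3 (h(O) = O**2*O = O**3)
Y = -2 (Y = -5/2 + (1 - 2)**2/2 = -5/2 + (1/2)*(-1)**2 = -5/2 + (1/2)*1 = -5/2 + 1/2 = -2)
(h(2**2) + Y)**2 + c(-8, 65) = ((2**2)**3 - 2)**2 + 1/32 = (4**3 - 2)**2 + 1/32 = (64 - 2)**2 + 1/32 = 62**2 + 1/32 = 3844 + 1/32 = 123009/32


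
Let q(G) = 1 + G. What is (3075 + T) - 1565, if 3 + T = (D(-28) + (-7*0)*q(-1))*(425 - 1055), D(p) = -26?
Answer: 17887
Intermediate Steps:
T = 16377 (T = -3 + (-26 + (-7*0)*(1 - 1))*(425 - 1055) = -3 + (-26 + 0*0)*(-630) = -3 + (-26 + 0)*(-630) = -3 - 26*(-630) = -3 + 16380 = 16377)
(3075 + T) - 1565 = (3075 + 16377) - 1565 = 19452 - 1565 = 17887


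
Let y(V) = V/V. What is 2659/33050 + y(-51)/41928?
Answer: 55759801/692860200 ≈ 0.080478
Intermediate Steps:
y(V) = 1
2659/33050 + y(-51)/41928 = 2659/33050 + 1/41928 = 55759801/692860200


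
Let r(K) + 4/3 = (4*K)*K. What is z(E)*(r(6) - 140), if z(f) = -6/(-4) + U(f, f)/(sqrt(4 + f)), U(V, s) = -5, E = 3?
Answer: 4 - 40*sqrt(7)/21 ≈ -1.0395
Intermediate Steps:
r(K) = -4/3 + 4*K**2 (r(K) = -4/3 + (4*K)*K = -4/3 + 4*K**2)
z(f) = 3/2 - 5/sqrt(4 + f) (z(f) = -6/(-4) - 5/sqrt(4 + f) = -6*(-1/4) - 5/sqrt(4 + f) = 3/2 - 5/sqrt(4 + f))
z(E)*(r(6) - 140) = (3/2 - 5/sqrt(4 + 3))*((-4/3 + 4*6**2) - 140) = (3/2 - 5*sqrt(7)/7)*((-4/3 + 4*36) - 140) = (3/2 - 5*sqrt(7)/7)*((-4/3 + 144) - 140) = (3/2 - 5*sqrt(7)/7)*(428/3 - 140) = (3/2 - 5*sqrt(7)/7)*(8/3) = 4 - 40*sqrt(7)/21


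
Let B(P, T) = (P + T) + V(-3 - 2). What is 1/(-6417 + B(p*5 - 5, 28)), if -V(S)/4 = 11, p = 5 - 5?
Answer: -1/6438 ≈ -0.00015533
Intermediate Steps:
p = 0
V(S) = -44 (V(S) = -4*11 = -44)
B(P, T) = -44 + P + T (B(P, T) = (P + T) - 44 = -44 + P + T)
1/(-6417 + B(p*5 - 5, 28)) = 1/(-6417 + (-44 + (0*5 - 5) + 28)) = 1/(-6417 + (-44 + (0 - 5) + 28)) = 1/(-6417 + (-44 - 5 + 28)) = 1/(-6417 - 21) = 1/(-6438) = -1/6438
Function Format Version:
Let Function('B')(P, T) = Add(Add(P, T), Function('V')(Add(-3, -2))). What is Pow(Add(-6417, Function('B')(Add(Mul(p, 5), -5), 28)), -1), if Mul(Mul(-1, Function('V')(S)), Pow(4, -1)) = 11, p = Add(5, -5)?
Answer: Rational(-1, 6438) ≈ -0.00015533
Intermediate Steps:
p = 0
Function('V')(S) = -44 (Function('V')(S) = Mul(-4, 11) = -44)
Function('B')(P, T) = Add(-44, P, T) (Function('B')(P, T) = Add(Add(P, T), -44) = Add(-44, P, T))
Pow(Add(-6417, Function('B')(Add(Mul(p, 5), -5), 28)), -1) = Pow(Add(-6417, Add(-44, Add(Mul(0, 5), -5), 28)), -1) = Pow(Add(-6417, Add(-44, Add(0, -5), 28)), -1) = Pow(Add(-6417, Add(-44, -5, 28)), -1) = Pow(Add(-6417, -21), -1) = Pow(-6438, -1) = Rational(-1, 6438)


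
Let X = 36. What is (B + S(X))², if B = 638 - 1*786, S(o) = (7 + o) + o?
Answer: 4761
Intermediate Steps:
S(o) = 7 + 2*o
B = -148 (B = 638 - 786 = -148)
(B + S(X))² = (-148 + (7 + 2*36))² = (-148 + (7 + 72))² = (-148 + 79)² = (-69)² = 4761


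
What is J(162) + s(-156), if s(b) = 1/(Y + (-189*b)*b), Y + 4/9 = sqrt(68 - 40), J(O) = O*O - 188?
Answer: 11162330027433968683/428397682972333 - 81*sqrt(7)/856795365944666 ≈ 26056.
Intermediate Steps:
J(O) = -188 + O**2 (J(O) = O**2 - 188 = -188 + O**2)
Y = -4/9 + 2*sqrt(7) (Y = -4/9 + sqrt(68 - 40) = -4/9 + sqrt(28) = -4/9 + 2*sqrt(7) ≈ 4.8471)
s(b) = 1/(-4/9 - 189*b**2 + 2*sqrt(7)) (s(b) = 1/((-4/9 + 2*sqrt(7)) + (-189*b)*b) = 1/((-4/9 + 2*sqrt(7)) - 189*b**2) = 1/(-4/9 - 189*b**2 + 2*sqrt(7)))
J(162) + s(-156) = (-188 + 162**2) - 9/(4 - 18*sqrt(7) + 1701*(-156)**2) = (-188 + 26244) - 9/(4 - 18*sqrt(7) + 1701*24336) = 26056 - 9/(4 - 18*sqrt(7) + 41395536) = 26056 - 9/(41395540 - 18*sqrt(7))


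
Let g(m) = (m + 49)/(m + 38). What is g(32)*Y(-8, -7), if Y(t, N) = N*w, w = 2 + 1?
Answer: -243/10 ≈ -24.300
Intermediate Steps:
w = 3
g(m) = (49 + m)/(38 + m)
Y(t, N) = 3*N (Y(t, N) = N*3 = 3*N)
g(32)*Y(-8, -7) = ((49 + 32)/(38 + 32))*(3*(-7)) = (81/70)*(-21) = -243/10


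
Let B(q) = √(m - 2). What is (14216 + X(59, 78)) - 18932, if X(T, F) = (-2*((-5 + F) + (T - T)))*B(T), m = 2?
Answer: -4716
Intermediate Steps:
B(q) = 0 (B(q) = √(2 - 2) = √0 = 0)
X(T, F) = 0 (X(T, F) = -2*((-5 + F) + (T - T))*0 = -2*((-5 + F) + 0)*0 = -2*(-5 + F)*0 = (10 - 2*F)*0 = 0)
(14216 + X(59, 78)) - 18932 = (14216 + 0) - 18932 = 14216 - 18932 = -4716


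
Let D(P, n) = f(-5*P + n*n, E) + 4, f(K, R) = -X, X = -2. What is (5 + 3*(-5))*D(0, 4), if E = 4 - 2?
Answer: -60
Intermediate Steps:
E = 2
f(K, R) = 2 (f(K, R) = -1*(-2) = 2)
D(P, n) = 6 (D(P, n) = 2 + 4 = 6)
(5 + 3*(-5))*D(0, 4) = (5 + 3*(-5))*6 = (5 - 15)*6 = -10*6 = -60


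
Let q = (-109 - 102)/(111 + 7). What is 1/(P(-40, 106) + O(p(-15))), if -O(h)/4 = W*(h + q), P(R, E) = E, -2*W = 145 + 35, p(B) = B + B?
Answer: -59/668926 ≈ -8.8201e-5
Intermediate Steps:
q = -211/118 ≈ -1.7881
p(B) = 2*B
W = -90 (W = -(145 + 35)/2 = -½*180 = -90)
O(h) = -37980/59 + 360*h (O(h) = -(-360)*(h - 211/118) = -(-360)*(-211/118 + h) = -4*(9495/59 - 90*h) = -37980/59 + 360*h)
1/(P(-40, 106) + O(p(-15))) = 1/(106 + (-37980/59 + 360*(2*(-15)))) = 1/(106 + (-37980/59 + 360*(-30))) = 1/(106 + (-37980/59 - 10800)) = 1/(106 - 675180/59) = 1/(-668926/59) = -59/668926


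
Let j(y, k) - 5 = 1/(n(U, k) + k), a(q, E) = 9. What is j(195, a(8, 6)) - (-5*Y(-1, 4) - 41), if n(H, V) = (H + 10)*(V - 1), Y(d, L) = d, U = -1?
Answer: 3322/81 ≈ 41.012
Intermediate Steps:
n(H, V) = (-1 + V)*(10 + H) (n(H, V) = (10 + H)*(-1 + V) = (-1 + V)*(10 + H))
j(y, k) = 5 + 1/(-9 + 10*k) (j(y, k) = 5 + 1/((-10 - 1*(-1) + 10*k - k) + k) = 5 + 1/((-10 + 1 + 10*k - k) + k) = 5 + 1/((-9 + 9*k) + k) = 5 + 1/(-9 + 10*k))
j(195, a(8, 6)) - (-5*Y(-1, 4) - 41) = 2*(-22 + 25*9)/(-9 + 10*9) - (-5*(-1) - 41) = 2*(-22 + 225)/(-9 + 90) - (5 - 41) = 2*203/81 - 1*(-36) = 2*(1/81)*203 + 36 = 406/81 + 36 = 3322/81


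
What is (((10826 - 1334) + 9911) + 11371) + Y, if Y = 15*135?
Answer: 32799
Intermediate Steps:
Y = 2025
(((10826 - 1334) + 9911) + 11371) + Y = (((10826 - 1334) + 9911) + 11371) + 2025 = ((9492 + 9911) + 11371) + 2025 = (19403 + 11371) + 2025 = 30774 + 2025 = 32799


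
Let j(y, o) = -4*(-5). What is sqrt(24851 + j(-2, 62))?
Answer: sqrt(24871) ≈ 157.71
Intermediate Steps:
j(y, o) = 20
sqrt(24851 + j(-2, 62)) = sqrt(24851 + 20) = sqrt(24871)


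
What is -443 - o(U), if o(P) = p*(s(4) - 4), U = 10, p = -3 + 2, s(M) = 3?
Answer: -444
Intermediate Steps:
p = -1
o(P) = 1 (o(P) = -(3 - 4) = -1*(-1) = 1)
-443 - o(U) = -443 - 1*1 = -443 - 1 = -444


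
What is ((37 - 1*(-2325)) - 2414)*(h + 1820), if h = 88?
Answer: -99216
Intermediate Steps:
((37 - 1*(-2325)) - 2414)*(h + 1820) = ((37 - 1*(-2325)) - 2414)*(88 + 1820) = ((37 + 2325) - 2414)*1908 = (2362 - 2414)*1908 = -52*1908 = -99216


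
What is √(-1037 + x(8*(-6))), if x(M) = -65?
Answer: I*√1102 ≈ 33.196*I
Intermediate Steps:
√(-1037 + x(8*(-6))) = √(-1037 - 65) = √(-1102) = I*√1102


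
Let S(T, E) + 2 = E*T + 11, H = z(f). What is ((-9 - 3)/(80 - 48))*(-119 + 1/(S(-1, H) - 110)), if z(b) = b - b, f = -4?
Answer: 9015/202 ≈ 44.629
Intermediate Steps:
z(b) = 0
H = 0
S(T, E) = 9 + E*T (S(T, E) = -2 + (E*T + 11) = -2 + (11 + E*T) = 9 + E*T)
((-9 - 3)/(80 - 48))*(-119 + 1/(S(-1, H) - 110)) = ((-9 - 3)/(80 - 48))*(-119 + 1/((9 + 0*(-1)) - 110)) = (-12/32)*(-119 + 1/((9 + 0) - 110)) = (-12*1/32)*(-119 + 1/(9 - 110)) = -3*(-119 + 1/(-101))/8 = -3*(-119 - 1/101)/8 = -3/8*(-12020/101) = 9015/202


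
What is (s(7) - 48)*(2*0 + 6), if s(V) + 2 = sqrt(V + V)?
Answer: -300 + 6*sqrt(14) ≈ -277.55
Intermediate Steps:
s(V) = -2 + sqrt(2)*sqrt(V) (s(V) = -2 + sqrt(V + V) = -2 + sqrt(2*V) = -2 + sqrt(2)*sqrt(V))
(s(7) - 48)*(2*0 + 6) = ((-2 + sqrt(2)*sqrt(7)) - 48)*(2*0 + 6) = ((-2 + sqrt(14)) - 48)*(0 + 6) = (-50 + sqrt(14))*6 = -300 + 6*sqrt(14)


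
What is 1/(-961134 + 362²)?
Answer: -1/830090 ≈ -1.2047e-6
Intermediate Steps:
1/(-961134 + 362²) = 1/(-961134 + 131044) = 1/(-830090) = -1/830090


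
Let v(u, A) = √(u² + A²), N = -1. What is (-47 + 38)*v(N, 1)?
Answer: -9*√2 ≈ -12.728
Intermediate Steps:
v(u, A) = √(A² + u²)
(-47 + 38)*v(N, 1) = (-47 + 38)*√(1² + (-1)²) = -9*√(1 + 1) = -9*√2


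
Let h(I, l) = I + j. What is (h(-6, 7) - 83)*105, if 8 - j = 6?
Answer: -9135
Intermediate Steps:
j = 2 (j = 8 - 1*6 = 8 - 6 = 2)
h(I, l) = 2 + I (h(I, l) = I + 2 = 2 + I)
(h(-6, 7) - 83)*105 = ((2 - 6) - 83)*105 = (-4 - 83)*105 = -87*105 = -9135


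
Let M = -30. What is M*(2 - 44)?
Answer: 1260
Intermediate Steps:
M*(2 - 44) = -30*(2 - 44) = -30*(-42) = 1260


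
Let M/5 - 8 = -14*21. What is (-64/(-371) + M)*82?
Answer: -43498212/371 ≈ -1.1725e+5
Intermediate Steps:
M = -1430 (M = 40 + 5*(-14*21) = 40 + 5*(-294) = 40 - 1470 = -1430)
(-64/(-371) + M)*82 = (-64/(-371) - 1430)*82 = (-64*(-1/371) - 1430)*82 = (64/371 - 1430)*82 = -530466/371*82 = -43498212/371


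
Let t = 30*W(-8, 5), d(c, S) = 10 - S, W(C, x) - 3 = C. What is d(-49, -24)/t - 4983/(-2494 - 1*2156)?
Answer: 3929/4650 ≈ 0.84495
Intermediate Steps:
W(C, x) = 3 + C
t = -150 (t = 30*(3 - 8) = 30*(-5) = -150)
d(-49, -24)/t - 4983/(-2494 - 1*2156) = (10 - 1*(-24))/(-150) - 4983/(-2494 - 1*2156) = (10 + 24)*(-1/150) - 4983/(-2494 - 2156) = 34*(-1/150) - 4983/(-4650) = -17/75 - 4983*(-1/4650) = -17/75 + 1661/1550 = 3929/4650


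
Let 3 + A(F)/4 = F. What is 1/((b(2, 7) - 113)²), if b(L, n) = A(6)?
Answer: 1/10201 ≈ 9.8030e-5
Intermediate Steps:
A(F) = -12 + 4*F
b(L, n) = 12 (b(L, n) = -12 + 4*6 = -12 + 24 = 12)
1/((b(2, 7) - 113)²) = 1/((12 - 113)²) = 1/((-101)²) = 1/10201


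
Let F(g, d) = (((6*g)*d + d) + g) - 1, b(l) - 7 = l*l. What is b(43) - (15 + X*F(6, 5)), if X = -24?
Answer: 6401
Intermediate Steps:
b(l) = 7 + l² (b(l) = 7 + l*l = 7 + l²)
F(g, d) = -1 + d + g + 6*d*g (F(g, d) = ((6*d*g + d) + g) - 1 = ((d + 6*d*g) + g) - 1 = (d + g + 6*d*g) - 1 = -1 + d + g + 6*d*g)
b(43) - (15 + X*F(6, 5)) = (7 + 43²) - (15 - 24*(-1 + 5 + 6 + 6*5*6)) = (7 + 1849) - (15 - 24*(-1 + 5 + 6 + 180)) = 1856 - (15 - 24*190) = 1856 - (15 - 4560) = 1856 - 1*(-4545) = 1856 + 4545 = 6401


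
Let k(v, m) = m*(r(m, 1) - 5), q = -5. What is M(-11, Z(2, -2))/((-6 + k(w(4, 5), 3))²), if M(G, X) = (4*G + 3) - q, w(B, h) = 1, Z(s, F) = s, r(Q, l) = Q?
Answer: -¼ ≈ -0.25000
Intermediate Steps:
k(v, m) = m*(-5 + m) (k(v, m) = m*(m - 5) = m*(-5 + m))
M(G, X) = 8 + 4*G (M(G, X) = (4*G + 3) - 1*(-5) = (3 + 4*G) + 5 = 8 + 4*G)
M(-11, Z(2, -2))/((-6 + k(w(4, 5), 3))²) = (8 + 4*(-11))/((-6 + 3*(-5 + 3))²) = (8 - 44)/((-6 + 3*(-2))²) = -36/(-6 - 6)² = -36/((-12)²) = -36/144 = -36*1/144 = -¼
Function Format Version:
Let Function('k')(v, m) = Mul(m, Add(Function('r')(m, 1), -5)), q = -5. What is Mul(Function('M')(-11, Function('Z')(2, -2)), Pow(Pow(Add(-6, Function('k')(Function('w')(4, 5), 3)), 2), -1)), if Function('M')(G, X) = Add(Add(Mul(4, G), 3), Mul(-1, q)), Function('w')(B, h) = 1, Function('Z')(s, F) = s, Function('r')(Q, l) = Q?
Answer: Rational(-1, 4) ≈ -0.25000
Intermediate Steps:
Function('k')(v, m) = Mul(m, Add(-5, m)) (Function('k')(v, m) = Mul(m, Add(m, -5)) = Mul(m, Add(-5, m)))
Function('M')(G, X) = Add(8, Mul(4, G)) (Function('M')(G, X) = Add(Add(Mul(4, G), 3), Mul(-1, -5)) = Add(Add(3, Mul(4, G)), 5) = Add(8, Mul(4, G)))
Mul(Function('M')(-11, Function('Z')(2, -2)), Pow(Pow(Add(-6, Function('k')(Function('w')(4, 5), 3)), 2), -1)) = Mul(Add(8, Mul(4, -11)), Pow(Pow(Add(-6, Mul(3, Add(-5, 3))), 2), -1)) = Mul(Add(8, -44), Pow(Pow(Add(-6, Mul(3, -2)), 2), -1)) = Mul(-36, Pow(Pow(Add(-6, -6), 2), -1)) = Mul(-36, Pow(Pow(-12, 2), -1)) = Mul(-36, Pow(144, -1)) = Mul(-36, Rational(1, 144)) = Rational(-1, 4)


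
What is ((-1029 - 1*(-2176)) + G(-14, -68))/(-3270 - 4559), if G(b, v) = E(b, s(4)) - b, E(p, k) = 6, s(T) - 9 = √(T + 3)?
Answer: -1167/7829 ≈ -0.14906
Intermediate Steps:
s(T) = 9 + √(3 + T) (s(T) = 9 + √(T + 3) = 9 + √(3 + T))
G(b, v) = 6 - b
((-1029 - 1*(-2176)) + G(-14, -68))/(-3270 - 4559) = ((-1029 - 1*(-2176)) + (6 - 1*(-14)))/(-3270 - 4559) = ((-1029 + 2176) + (6 + 14))/(-7829) = (1147 + 20)*(-1/7829) = 1167*(-1/7829) = -1167/7829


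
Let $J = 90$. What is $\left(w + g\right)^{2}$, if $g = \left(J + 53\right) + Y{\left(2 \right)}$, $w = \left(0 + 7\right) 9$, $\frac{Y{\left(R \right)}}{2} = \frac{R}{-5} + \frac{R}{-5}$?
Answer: $\frac{1044484}{25} \approx 41779.0$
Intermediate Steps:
$Y{\left(R \right)} = - \frac{4 R}{5}$ ($Y{\left(R \right)} = 2 \left(\frac{R}{-5} + \frac{R}{-5}\right) = 2 \left(R \left(- \frac{1}{5}\right) + R \left(- \frac{1}{5}\right)\right) = 2 \left(- \frac{R}{5} - \frac{R}{5}\right) = 2 \left(- \frac{2 R}{5}\right) = - \frac{4 R}{5}$)
$w = 63$ ($w = 7 \cdot 9 = 63$)
$g = \frac{707}{5}$ ($g = \left(90 + 53\right) - \frac{8}{5} = 143 - \frac{8}{5} = \frac{707}{5} \approx 141.4$)
$\left(w + g\right)^{2} = \left(63 + \frac{707}{5}\right)^{2} = \left(\frac{1022}{5}\right)^{2} = \frac{1044484}{25}$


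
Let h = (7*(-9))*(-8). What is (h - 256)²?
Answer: 61504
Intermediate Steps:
h = 504 (h = -63*(-8) = 504)
(h - 256)² = (504 - 256)² = 248² = 61504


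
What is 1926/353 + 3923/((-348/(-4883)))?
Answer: 6762741425/122844 ≈ 55051.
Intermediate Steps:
1926/353 + 3923/((-348/(-4883))) = 1926*(1/353) + 3923/((-348*(-1/4883))) = 1926/353 + 3923/(348/4883) = 1926/353 + 3923*(4883/348) = 1926/353 + 19156009/348 = 6762741425/122844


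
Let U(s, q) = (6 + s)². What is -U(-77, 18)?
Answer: -5041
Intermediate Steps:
-U(-77, 18) = -(6 - 77)² = -1*(-71)² = -1*5041 = -5041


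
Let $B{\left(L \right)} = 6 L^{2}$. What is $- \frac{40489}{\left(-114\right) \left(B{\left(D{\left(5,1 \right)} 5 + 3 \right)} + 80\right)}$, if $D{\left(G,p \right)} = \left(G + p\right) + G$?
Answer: $\frac{2131}{121584} \approx 0.017527$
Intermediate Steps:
$D{\left(G,p \right)} = p + 2 G$
$- \frac{40489}{\left(-114\right) \left(B{\left(D{\left(5,1 \right)} 5 + 3 \right)} + 80\right)} = - \frac{40489}{\left(-114\right) \left(6 \left(\left(1 + 2 \cdot 5\right) 5 + 3\right)^{2} + 80\right)} = - \frac{40489}{\left(-114\right) \left(6 \left(\left(1 + 10\right) 5 + 3\right)^{2} + 80\right)} = - \frac{40489}{\left(-114\right) \left(6 \left(11 \cdot 5 + 3\right)^{2} + 80\right)} = - \frac{40489}{\left(-114\right) \left(6 \left(55 + 3\right)^{2} + 80\right)} = - \frac{40489}{\left(-114\right) \left(6 \cdot 58^{2} + 80\right)} = - \frac{40489}{\left(-114\right) \left(6 \cdot 3364 + 80\right)} = - \frac{40489}{\left(-114\right) \left(20184 + 80\right)} = - \frac{40489}{\left(-114\right) 20264} = - \frac{40489}{-2310096} = \left(-40489\right) \left(- \frac{1}{2310096}\right) = \frac{2131}{121584}$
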